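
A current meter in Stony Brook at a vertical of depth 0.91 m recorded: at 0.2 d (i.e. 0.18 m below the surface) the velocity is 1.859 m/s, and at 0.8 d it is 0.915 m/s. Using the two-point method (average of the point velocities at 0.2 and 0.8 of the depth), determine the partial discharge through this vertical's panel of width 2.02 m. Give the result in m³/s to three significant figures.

v̄ = (1.859 + 0.915) / 2 = 1.387 m/s
q = v̄ × d × w = 1.387 × 0.91 × 2.02 = 2.550 m³/s

2.55 m³/s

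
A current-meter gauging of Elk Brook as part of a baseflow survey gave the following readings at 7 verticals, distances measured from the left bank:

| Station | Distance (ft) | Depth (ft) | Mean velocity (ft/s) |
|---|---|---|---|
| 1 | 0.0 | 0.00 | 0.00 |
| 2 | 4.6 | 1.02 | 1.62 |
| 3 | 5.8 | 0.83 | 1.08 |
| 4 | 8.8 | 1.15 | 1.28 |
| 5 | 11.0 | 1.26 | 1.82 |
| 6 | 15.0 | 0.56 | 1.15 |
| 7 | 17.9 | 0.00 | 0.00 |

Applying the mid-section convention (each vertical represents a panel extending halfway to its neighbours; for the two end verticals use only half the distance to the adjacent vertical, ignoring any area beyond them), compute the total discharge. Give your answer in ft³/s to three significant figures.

19.8 ft³/s

w_2 = (5.8 − 0.0)/2 = 2.9 ft; q_2 = 1.62 × 1.02 × 2.9 = 4.792 ft³/s
w_3 = (8.8 − 4.6)/2 = 2.1 ft; q_3 = 1.08 × 0.83 × 2.1 = 1.882 ft³/s
w_4 = (11.0 − 5.8)/2 = 2.6 ft; q_4 = 1.28 × 1.15 × 2.6 = 3.827 ft³/s
w_5 = (15.0 − 8.8)/2 = 3.1 ft; q_5 = 1.82 × 1.26 × 3.1 = 7.109 ft³/s
w_6 = (17.9 − 11.0)/2 = 3.45 ft; q_6 = 1.15 × 0.56 × 3.45 = 2.222 ft³/s
Stations 1, 7 contribute zero (depth or velocity is 0).
Q = Σ qᵢ = 19.83 ft³/s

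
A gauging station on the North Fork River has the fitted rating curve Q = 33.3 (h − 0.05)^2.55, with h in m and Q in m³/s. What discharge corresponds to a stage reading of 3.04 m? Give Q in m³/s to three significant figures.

544 m³/s

Q = 33.3 × (3.04 − 0.05)^2.55 = 33.3 × 2.99^2.55 = 543.8 m³/s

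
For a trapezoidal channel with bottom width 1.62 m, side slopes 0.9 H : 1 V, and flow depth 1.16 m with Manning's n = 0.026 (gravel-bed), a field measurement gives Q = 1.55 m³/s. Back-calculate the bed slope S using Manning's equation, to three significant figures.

0.000301

A = (b + z·y)·y = (1.62 + 0.9×1.16)×1.16 = 3.090 m²
P = b + 2y√(1+z²) = 1.62 + 2×1.16×√(1+0.9²) = 4.741 m
R = A/P = 3.090/4.741 = 0.6518 m
S = (Q·n / (1·A·R^(2/3)))² = (1.55×0.026 / (1×3.090×0.7517))² = 0.0003009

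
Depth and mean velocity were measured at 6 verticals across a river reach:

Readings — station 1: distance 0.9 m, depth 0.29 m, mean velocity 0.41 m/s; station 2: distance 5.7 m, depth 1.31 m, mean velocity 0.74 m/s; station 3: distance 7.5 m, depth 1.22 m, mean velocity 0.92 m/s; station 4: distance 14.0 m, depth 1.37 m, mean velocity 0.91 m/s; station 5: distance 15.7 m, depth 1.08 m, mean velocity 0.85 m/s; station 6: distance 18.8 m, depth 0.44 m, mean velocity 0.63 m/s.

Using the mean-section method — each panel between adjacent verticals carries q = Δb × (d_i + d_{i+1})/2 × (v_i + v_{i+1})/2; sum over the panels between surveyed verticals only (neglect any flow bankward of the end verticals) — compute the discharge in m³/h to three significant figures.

Panel 1-2: Δb = 4.8 m, d̄ = (0.29+1.31)/2 = 0.8, v̄ = (0.41+0.74)/2 = 0.575 → q = 4.8×0.8×0.575 = 2.208 m³/s
Panel 2-3: Δb = 1.8 m, d̄ = (1.31+1.22)/2 = 1.265, v̄ = (0.74+0.92)/2 = 0.83 → q = 1.8×1.265×0.83 = 1.890 m³/s
Panel 3-4: Δb = 6.5 m, d̄ = (1.22+1.37)/2 = 1.295, v̄ = (0.92+0.91)/2 = 0.915 → q = 6.5×1.295×0.915 = 7.702 m³/s
Panel 4-5: Δb = 1.7 m, d̄ = (1.37+1.08)/2 = 1.225, v̄ = (0.91+0.85)/2 = 0.88 → q = 1.7×1.225×0.88 = 1.833 m³/s
Panel 5-6: Δb = 3.1 m, d̄ = (1.08+0.44)/2 = 0.76, v̄ = (0.85+0.63)/2 = 0.74 → q = 3.1×0.76×0.74 = 1.743 m³/s
Q = Σ q = 15.38 m³/s
= 15.38 × 3600 = 55350 m³/h

55400 m³/h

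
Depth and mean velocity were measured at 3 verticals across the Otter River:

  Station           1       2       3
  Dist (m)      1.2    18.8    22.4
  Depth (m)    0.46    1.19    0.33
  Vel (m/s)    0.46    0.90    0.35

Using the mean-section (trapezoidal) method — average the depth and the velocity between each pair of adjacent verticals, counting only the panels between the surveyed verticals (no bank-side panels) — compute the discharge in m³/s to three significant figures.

11.6 m³/s

Panel 1-2: Δb = 17.6 m, d̄ = (0.46+1.19)/2 = 0.825, v̄ = (0.46+0.90)/2 = 0.68 → q = 17.6×0.825×0.68 = 9.874 m³/s
Panel 2-3: Δb = 3.6 m, d̄ = (1.19+0.33)/2 = 0.76, v̄ = (0.90+0.35)/2 = 0.625 → q = 3.6×0.76×0.625 = 1.710 m³/s
Q = Σ q = 11.58 m³/s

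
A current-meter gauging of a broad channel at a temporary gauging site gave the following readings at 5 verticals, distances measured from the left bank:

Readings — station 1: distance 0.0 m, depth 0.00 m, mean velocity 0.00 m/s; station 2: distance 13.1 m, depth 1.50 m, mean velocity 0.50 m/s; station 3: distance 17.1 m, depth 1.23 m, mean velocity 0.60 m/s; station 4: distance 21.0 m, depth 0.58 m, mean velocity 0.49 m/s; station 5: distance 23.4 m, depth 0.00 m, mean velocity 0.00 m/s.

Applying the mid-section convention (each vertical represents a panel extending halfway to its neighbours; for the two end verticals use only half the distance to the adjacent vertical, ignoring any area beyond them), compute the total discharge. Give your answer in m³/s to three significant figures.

10.2 m³/s

w_2 = (17.1 − 0.0)/2 = 8.55 m; q_2 = 0.50 × 1.50 × 8.55 = 6.413 m³/s
w_3 = (21.0 − 13.1)/2 = 3.95 m; q_3 = 0.60 × 1.23 × 3.95 = 2.915 m³/s
w_4 = (23.4 − 17.1)/2 = 3.15 m; q_4 = 0.49 × 0.58 × 3.15 = 0.8952 m³/s
Stations 1, 5 contribute zero (depth or velocity is 0).
Q = Σ qᵢ = 10.22 m³/s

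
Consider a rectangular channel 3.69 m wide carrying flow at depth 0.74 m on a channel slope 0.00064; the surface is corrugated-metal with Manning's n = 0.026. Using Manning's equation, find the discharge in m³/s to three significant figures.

1.74 m³/s

A = b·y = 3.69 × 0.74 = 2.731 m²
P = b + 2y = 3.69 + 2×0.74 = 5.170 m
R = A/P = 2.731/5.170 = 0.5282 m
Q = (1/n)·A·R^(2/3)·S^(1/2) = (1/0.026) × 2.731 × 0.5282^(2/3) × 0.00064^(1/2) = 1.736 m³/s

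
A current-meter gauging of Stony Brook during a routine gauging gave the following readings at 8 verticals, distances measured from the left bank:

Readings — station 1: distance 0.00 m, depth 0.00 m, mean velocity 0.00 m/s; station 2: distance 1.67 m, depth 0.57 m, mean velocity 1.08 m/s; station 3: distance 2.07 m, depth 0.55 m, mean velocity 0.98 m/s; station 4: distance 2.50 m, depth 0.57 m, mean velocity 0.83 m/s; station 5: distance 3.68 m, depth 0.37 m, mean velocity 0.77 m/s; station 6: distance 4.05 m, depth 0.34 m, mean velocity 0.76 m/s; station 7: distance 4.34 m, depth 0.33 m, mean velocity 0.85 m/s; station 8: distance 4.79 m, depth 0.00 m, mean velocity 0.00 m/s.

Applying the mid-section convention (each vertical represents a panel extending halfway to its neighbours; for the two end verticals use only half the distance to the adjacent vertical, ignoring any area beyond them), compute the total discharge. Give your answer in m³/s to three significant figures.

1.65 m³/s

w_2 = (2.07 − 0.00)/2 = 1.035 m; q_2 = 1.08 × 0.57 × 1.035 = 0.6371 m³/s
w_3 = (2.50 − 1.67)/2 = 0.415 m; q_3 = 0.98 × 0.55 × 0.415 = 0.2237 m³/s
w_4 = (3.68 − 2.07)/2 = 0.805 m; q_4 = 0.83 × 0.57 × 0.805 = 0.3808 m³/s
w_5 = (4.05 − 2.50)/2 = 0.775 m; q_5 = 0.77 × 0.37 × 0.775 = 0.2208 m³/s
w_6 = (4.34 − 3.68)/2 = 0.33 m; q_6 = 0.76 × 0.34 × 0.33 = 0.08527 m³/s
w_7 = (4.79 − 4.05)/2 = 0.37 m; q_7 = 0.85 × 0.33 × 0.37 = 0.1038 m³/s
Stations 1, 8 contribute zero (depth or velocity is 0).
Q = Σ qᵢ = 1.652 m³/s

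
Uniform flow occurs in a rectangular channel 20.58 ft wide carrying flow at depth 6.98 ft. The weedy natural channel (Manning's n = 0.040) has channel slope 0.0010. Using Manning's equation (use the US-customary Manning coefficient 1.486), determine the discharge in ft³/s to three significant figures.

436 ft³/s

A = b·y = 20.58 × 6.98 = 143.6 ft²
P = b + 2y = 20.58 + 2×6.98 = 34.54 ft
R = A/P = 143.6/34.54 = 4.159 ft
Q = (1.486/n)·A·R^(2/3)·S^(1/2) = (1.486/0.040) × 143.6 × 4.159^(2/3) × 0.0010^(1/2) = 436.4 ft³/s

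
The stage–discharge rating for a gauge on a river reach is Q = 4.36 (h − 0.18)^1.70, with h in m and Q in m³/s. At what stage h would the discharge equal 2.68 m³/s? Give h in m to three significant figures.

0.931 m

h − h₀ = (Q/C)^(1/b) = (2.68/4.36)^(1/1.70) = 0.7511 m
h = 0.18 + 0.7511 = 0.9311 m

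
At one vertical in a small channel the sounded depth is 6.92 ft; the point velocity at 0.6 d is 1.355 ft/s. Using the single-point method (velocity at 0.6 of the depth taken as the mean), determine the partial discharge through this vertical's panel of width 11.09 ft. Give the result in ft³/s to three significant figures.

104 ft³/s

v̄ = v₀.₆ = 1.355 ft/s
q = v̄ × d × w = 1.355 × 6.92 × 11.09 = 104.0 ft³/s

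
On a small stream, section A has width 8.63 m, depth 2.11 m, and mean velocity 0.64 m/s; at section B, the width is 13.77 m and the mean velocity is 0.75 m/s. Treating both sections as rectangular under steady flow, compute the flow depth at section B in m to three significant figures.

1.13 m

Q = A₁V₁ = (8.63×2.11) × 0.64 = 11.65 m³/s
d₂ = Q/(b₂ V₂) = 11.65/(13.77×0.75) = 1.128 m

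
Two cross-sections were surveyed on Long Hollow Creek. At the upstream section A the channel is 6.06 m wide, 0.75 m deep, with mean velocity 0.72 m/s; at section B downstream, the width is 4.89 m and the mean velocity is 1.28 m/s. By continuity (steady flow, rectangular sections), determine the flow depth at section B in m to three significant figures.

0.523 m

Q = A₁V₁ = (6.06×0.75) × 0.72 = 3.272 m³/s
d₂ = Q/(b₂ V₂) = 3.272/(4.89×1.28) = 0.5228 m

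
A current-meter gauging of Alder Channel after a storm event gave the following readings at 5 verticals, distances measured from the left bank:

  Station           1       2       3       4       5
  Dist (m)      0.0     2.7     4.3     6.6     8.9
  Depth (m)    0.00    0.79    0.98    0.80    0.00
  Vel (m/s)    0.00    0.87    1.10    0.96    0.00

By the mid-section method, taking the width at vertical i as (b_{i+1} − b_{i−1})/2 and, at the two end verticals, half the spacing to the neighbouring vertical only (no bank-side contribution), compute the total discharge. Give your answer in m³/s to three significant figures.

5.35 m³/s

w_2 = (4.3 − 0.0)/2 = 2.15 m; q_2 = 0.87 × 0.79 × 2.15 = 1.478 m³/s
w_3 = (6.6 − 2.7)/2 = 1.95 m; q_3 = 1.10 × 0.98 × 1.95 = 2.102 m³/s
w_4 = (8.9 − 4.3)/2 = 2.3 m; q_4 = 0.96 × 0.80 × 2.3 = 1.766 m³/s
Stations 1, 5 contribute zero (depth or velocity is 0).
Q = Σ qᵢ = 5.346 m³/s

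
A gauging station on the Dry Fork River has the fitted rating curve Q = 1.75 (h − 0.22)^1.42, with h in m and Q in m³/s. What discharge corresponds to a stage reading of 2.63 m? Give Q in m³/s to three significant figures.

Q = 1.75 × (2.63 − 0.22)^1.42 = 1.75 × 2.41^1.42 = 6.102 m³/s

6.10 m³/s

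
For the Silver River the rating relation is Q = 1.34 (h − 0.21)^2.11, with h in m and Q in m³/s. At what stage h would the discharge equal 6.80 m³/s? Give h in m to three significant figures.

h − h₀ = (Q/C)^(1/b) = (6.80/1.34)^(1/2.11) = 2.159 m
h = 0.21 + 2.159 = 2.369 m

2.37 m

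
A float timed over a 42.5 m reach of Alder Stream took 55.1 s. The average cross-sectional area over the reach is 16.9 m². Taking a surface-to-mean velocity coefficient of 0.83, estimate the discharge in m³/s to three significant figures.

10.8 m³/s

v_surface = L / t̄ = 42.5 / 55.1 = 0.7713 m/s
v_mean = 0.83 × 0.7713 = 0.6402 m/s
Q = A × v_mean = 16.9 × 0.6402 = 10.82 m³/s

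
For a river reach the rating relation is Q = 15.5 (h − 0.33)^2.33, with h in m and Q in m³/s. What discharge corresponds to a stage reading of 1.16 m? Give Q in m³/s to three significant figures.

10.0 m³/s

Q = 15.5 × (1.16 − 0.33)^2.33 = 15.5 × 0.83^2.33 = 10.04 m³/s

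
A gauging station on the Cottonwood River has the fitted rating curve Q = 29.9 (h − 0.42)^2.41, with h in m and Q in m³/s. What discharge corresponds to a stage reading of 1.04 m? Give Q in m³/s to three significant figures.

9.45 m³/s

Q = 29.9 × (1.04 − 0.42)^2.41 = 29.9 × 0.62^2.41 = 9.448 m³/s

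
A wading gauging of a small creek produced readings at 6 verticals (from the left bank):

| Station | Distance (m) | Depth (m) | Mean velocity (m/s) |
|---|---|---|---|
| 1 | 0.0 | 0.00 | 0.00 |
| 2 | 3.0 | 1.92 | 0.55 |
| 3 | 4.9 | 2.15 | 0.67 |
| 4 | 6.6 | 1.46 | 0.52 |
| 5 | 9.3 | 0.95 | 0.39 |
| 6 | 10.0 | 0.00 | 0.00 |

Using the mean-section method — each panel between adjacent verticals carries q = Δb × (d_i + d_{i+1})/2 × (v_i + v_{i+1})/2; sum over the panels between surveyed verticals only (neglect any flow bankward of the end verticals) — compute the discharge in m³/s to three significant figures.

6.52 m³/s

Panel 1-2: Δb = 3 m, d̄ = (0.00+1.92)/2 = 0.96, v̄ = (0.00+0.55)/2 = 0.275 → q = 3×0.96×0.275 = 0.7920 m³/s
Panel 2-3: Δb = 1.9 m, d̄ = (1.92+2.15)/2 = 2.035, v̄ = (0.55+0.67)/2 = 0.61 → q = 1.9×2.035×0.61 = 2.359 m³/s
Panel 3-4: Δb = 1.7 m, d̄ = (2.15+1.46)/2 = 1.805, v̄ = (0.67+0.52)/2 = 0.595 → q = 1.7×1.805×0.595 = 1.826 m³/s
Panel 4-5: Δb = 2.7 m, d̄ = (1.46+0.95)/2 = 1.205, v̄ = (0.52+0.39)/2 = 0.455 → q = 2.7×1.205×0.455 = 1.480 m³/s
Panel 5-6: Δb = 0.7 m, d̄ = (0.95+0.00)/2 = 0.475, v̄ = (0.39+0.00)/2 = 0.195 → q = 0.7×0.475×0.195 = 0.06484 m³/s
Q = Σ q = 6.522 m³/s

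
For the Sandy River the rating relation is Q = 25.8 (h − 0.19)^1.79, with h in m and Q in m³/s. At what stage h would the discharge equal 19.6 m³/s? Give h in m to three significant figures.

1.05 m

h − h₀ = (Q/C)^(1/b) = (19.6/25.8)^(1/1.79) = 0.8577 m
h = 0.19 + 0.8577 = 1.048 m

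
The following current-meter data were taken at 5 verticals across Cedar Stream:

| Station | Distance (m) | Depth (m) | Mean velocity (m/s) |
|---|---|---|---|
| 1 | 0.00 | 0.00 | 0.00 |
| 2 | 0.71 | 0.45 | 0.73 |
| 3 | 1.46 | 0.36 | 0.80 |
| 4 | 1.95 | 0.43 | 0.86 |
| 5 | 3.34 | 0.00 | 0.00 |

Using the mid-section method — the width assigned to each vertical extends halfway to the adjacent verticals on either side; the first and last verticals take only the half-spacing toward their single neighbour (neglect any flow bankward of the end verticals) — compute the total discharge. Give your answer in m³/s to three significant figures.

0.766 m³/s

w_2 = (1.46 − 0.00)/2 = 0.73 m; q_2 = 0.73 × 0.45 × 0.73 = 0.2398 m³/s
w_3 = (1.95 − 0.71)/2 = 0.62 m; q_3 = 0.80 × 0.36 × 0.62 = 0.1786 m³/s
w_4 = (3.34 − 1.46)/2 = 0.94 m; q_4 = 0.86 × 0.43 × 0.94 = 0.3476 m³/s
Stations 1, 5 contribute zero (depth or velocity is 0).
Q = Σ qᵢ = 0.7660 m³/s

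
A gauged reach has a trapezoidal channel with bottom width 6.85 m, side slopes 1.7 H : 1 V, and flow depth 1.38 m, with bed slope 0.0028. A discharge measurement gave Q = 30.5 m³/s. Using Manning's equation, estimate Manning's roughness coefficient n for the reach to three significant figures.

A = (b + z·y)·y = (6.85 + 1.7×1.38)×1.38 = 12.69 m²
P = b + 2y√(1+z²) = 6.85 + 2×1.38×√(1+1.7²) = 12.29 m
R = A/P = 12.69/12.29 = 1.032 m
n = (1/Q)·A·R^(2/3)·S^(1/2) = (1/30.5) × 12.69 × 1.021 × 0.05292 = 0.02249

0.0225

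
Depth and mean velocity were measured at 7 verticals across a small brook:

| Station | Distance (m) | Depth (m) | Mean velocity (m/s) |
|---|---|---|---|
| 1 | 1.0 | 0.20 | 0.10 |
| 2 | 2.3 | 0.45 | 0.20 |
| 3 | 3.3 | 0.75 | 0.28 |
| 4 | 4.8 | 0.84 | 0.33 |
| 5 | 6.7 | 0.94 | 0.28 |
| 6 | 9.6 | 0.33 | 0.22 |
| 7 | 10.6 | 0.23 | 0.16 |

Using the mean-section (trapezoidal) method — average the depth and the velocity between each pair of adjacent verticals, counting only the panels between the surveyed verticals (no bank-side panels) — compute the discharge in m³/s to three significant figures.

Panel 1-2: Δb = 1.3 m, d̄ = (0.20+0.45)/2 = 0.325, v̄ = (0.10+0.20)/2 = 0.15 → q = 1.3×0.325×0.15 = 0.06338 m³/s
Panel 2-3: Δb = 1 m, d̄ = (0.45+0.75)/2 = 0.6, v̄ = (0.20+0.28)/2 = 0.24 → q = 1×0.6×0.24 = 0.1440 m³/s
Panel 3-4: Δb = 1.5 m, d̄ = (0.75+0.84)/2 = 0.795, v̄ = (0.28+0.33)/2 = 0.305 → q = 1.5×0.795×0.305 = 0.3637 m³/s
Panel 4-5: Δb = 1.9 m, d̄ = (0.84+0.94)/2 = 0.89, v̄ = (0.33+0.28)/2 = 0.305 → q = 1.9×0.89×0.305 = 0.5158 m³/s
Panel 5-6: Δb = 2.9 m, d̄ = (0.94+0.33)/2 = 0.635, v̄ = (0.28+0.22)/2 = 0.25 → q = 2.9×0.635×0.25 = 0.4604 m³/s
Panel 6-7: Δb = 1 m, d̄ = (0.33+0.23)/2 = 0.28, v̄ = (0.22+0.16)/2 = 0.19 → q = 1×0.28×0.19 = 0.05320 m³/s
Q = Σ q = 1.600 m³/s

1.60 m³/s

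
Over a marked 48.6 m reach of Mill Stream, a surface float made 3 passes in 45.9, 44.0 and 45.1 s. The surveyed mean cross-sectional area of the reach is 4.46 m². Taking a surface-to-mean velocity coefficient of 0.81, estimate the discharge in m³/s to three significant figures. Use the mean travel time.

3.90 m³/s

t̄ = (45.9 + 44.0 + 45.1) / 3 = 45 s
v_surface = L / t̄ = 48.6 / 45 = 1.080 m/s
v_mean = 0.81 × 1.080 = 0.8748 m/s
Q = A × v_mean = 4.46 × 0.8748 = 3.902 m³/s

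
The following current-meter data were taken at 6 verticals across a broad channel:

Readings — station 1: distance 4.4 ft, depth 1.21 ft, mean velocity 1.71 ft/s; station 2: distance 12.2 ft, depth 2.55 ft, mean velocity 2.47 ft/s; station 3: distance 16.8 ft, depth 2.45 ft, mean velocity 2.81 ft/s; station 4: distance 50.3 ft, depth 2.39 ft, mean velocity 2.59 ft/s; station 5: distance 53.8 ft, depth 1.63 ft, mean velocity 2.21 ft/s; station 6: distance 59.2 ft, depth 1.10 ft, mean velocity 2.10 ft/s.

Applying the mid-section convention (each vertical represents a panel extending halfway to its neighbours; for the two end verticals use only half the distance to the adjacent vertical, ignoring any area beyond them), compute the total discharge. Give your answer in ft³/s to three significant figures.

315 ft³/s

w_1 = (12.2 − 4.4)/2 = 3.9 ft; q_1 = 1.71 × 1.21 × 3.9 = 8.069 ft³/s
w_2 = (16.8 − 4.4)/2 = 6.2 ft; q_2 = 2.47 × 2.55 × 6.2 = 39.05 ft³/s
w_3 = (50.3 − 12.2)/2 = 19.05 ft; q_3 = 2.81 × 2.45 × 19.05 = 131.1 ft³/s
w_4 = (53.8 − 16.8)/2 = 18.5 ft; q_4 = 2.59 × 2.39 × 18.5 = 114.5 ft³/s
w_5 = (59.2 − 50.3)/2 = 4.45 ft; q_5 = 2.21 × 1.63 × 4.45 = 16.03 ft³/s
w_6 = (59.2 − 53.8)/2 = 2.7 ft; q_6 = 2.10 × 1.10 × 2.7 = 6.237 ft³/s
Q = Σ qᵢ = 315.1 ft³/s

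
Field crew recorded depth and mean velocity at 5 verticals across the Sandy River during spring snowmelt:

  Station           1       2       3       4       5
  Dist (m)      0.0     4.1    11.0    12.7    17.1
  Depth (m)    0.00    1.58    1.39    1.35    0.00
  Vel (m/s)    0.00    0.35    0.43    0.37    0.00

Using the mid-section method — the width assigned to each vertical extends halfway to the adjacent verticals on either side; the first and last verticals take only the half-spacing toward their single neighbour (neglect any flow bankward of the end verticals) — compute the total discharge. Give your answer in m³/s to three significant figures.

w_2 = (11.0 − 0.0)/2 = 5.5 m; q_2 = 0.35 × 1.58 × 5.5 = 3.042 m³/s
w_3 = (12.7 − 4.1)/2 = 4.3 m; q_3 = 0.43 × 1.39 × 4.3 = 2.570 m³/s
w_4 = (17.1 − 11.0)/2 = 3.05 m; q_4 = 0.37 × 1.35 × 3.05 = 1.523 m³/s
Stations 1, 5 contribute zero (depth or velocity is 0).
Q = Σ qᵢ = 7.135 m³/s

7.14 m³/s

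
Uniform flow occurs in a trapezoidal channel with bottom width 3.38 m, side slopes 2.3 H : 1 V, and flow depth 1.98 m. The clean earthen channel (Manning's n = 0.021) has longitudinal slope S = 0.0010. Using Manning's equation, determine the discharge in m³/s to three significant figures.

26.4 m³/s

A = (b + z·y)·y = (3.38 + 2.3×1.98)×1.98 = 15.71 m²
P = b + 2y√(1+z²) = 3.38 + 2×1.98×√(1+2.3²) = 13.31 m
R = A/P = 15.71/13.31 = 1.180 m
Q = (1/n)·A·R^(2/3)·S^(1/2) = (1/0.021) × 15.71 × 1.180^(2/3) × 0.0010^(1/2) = 26.42 m³/s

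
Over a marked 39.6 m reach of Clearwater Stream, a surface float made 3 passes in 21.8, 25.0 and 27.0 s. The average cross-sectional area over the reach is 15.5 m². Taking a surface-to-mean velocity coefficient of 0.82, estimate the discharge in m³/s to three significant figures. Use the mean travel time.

t̄ = (21.8 + 25.0 + 27.0) / 3 = 24.6 s
v_surface = L / t̄ = 39.6 / 24.6 = 1.610 m/s
v_mean = 0.82 × 1.610 = 1.320 m/s
Q = A × v_mean = 15.5 × 1.320 = 20.46 m³/s

20.5 m³/s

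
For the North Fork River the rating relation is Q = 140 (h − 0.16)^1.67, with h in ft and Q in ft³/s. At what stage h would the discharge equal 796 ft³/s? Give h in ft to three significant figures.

h − h₀ = (Q/C)^(1/b) = (796/140)^(1/1.67) = 2.831 ft
h = 0.16 + 2.831 = 2.991 ft

2.99 ft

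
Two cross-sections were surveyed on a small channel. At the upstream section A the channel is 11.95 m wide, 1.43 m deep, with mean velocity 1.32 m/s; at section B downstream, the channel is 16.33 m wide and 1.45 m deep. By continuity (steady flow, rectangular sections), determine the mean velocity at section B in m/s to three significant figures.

Q = A₁V₁ = (11.95×1.43) × 1.32 = 22.56 m³/s
A₂ = 16.33 × 1.45 = 23.68 m²
V₂ = Q/A₂ = 22.56/23.68 = 0.9526 m/s

0.953 m/s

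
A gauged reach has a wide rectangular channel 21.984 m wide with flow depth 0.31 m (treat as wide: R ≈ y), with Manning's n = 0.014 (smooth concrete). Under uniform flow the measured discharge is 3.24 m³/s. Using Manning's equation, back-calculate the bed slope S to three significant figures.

A = b·y = 21.984 × 0.31 = 6.815 m²
Wide channel: R ≈ y = 0.31 m
S = (Q·n / (1·A·R^(2/3)))² = (3.24×0.014 / (1×6.815×0.4580))² = 0.0002112

0.000211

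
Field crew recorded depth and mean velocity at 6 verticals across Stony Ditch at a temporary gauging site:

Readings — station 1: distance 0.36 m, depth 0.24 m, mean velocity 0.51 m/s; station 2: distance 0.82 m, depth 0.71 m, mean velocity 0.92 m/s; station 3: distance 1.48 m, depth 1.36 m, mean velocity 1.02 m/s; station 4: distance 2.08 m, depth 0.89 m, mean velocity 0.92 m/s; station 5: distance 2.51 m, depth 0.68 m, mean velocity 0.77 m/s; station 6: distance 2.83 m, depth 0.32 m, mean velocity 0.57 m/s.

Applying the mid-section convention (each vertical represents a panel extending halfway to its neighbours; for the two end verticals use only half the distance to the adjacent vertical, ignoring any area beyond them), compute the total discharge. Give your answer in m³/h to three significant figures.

6890 m³/h

w_1 = (0.82 − 0.36)/2 = 0.23 m; q_1 = 0.51 × 0.24 × 0.23 = 0.02815 m³/s
w_2 = (1.48 − 0.36)/2 = 0.56 m; q_2 = 0.92 × 0.71 × 0.56 = 0.3658 m³/s
w_3 = (2.08 − 0.82)/2 = 0.63 m; q_3 = 1.02 × 1.36 × 0.63 = 0.8739 m³/s
w_4 = (2.51 − 1.48)/2 = 0.515 m; q_4 = 0.92 × 0.89 × 0.515 = 0.4217 m³/s
w_5 = (2.83 − 2.08)/2 = 0.375 m; q_5 = 0.77 × 0.68 × 0.375 = 0.1964 m³/s
w_6 = (2.83 − 2.51)/2 = 0.16 m; q_6 = 0.57 × 0.32 × 0.16 = 0.02918 m³/s
Q = Σ qᵢ = 1.915 m³/s
= 1.915 × 3600 = 6894 m³/h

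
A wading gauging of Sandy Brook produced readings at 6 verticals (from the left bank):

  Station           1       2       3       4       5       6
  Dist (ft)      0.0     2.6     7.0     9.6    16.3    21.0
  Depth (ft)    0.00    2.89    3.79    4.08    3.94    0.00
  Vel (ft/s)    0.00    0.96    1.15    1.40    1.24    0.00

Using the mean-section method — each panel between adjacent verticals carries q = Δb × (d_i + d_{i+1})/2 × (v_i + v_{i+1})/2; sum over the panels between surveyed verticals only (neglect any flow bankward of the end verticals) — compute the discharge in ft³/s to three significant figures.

Panel 1-2: Δb = 2.6 ft, d̄ = (0.00+2.89)/2 = 1.445, v̄ = (0.00+0.96)/2 = 0.48 → q = 2.6×1.445×0.48 = 1.803 ft³/s
Panel 2-3: Δb = 4.4 ft, d̄ = (2.89+3.79)/2 = 3.34, v̄ = (0.96+1.15)/2 = 1.055 → q = 4.4×3.34×1.055 = 15.50 ft³/s
Panel 3-4: Δb = 2.6 ft, d̄ = (3.79+4.08)/2 = 3.935, v̄ = (1.15+1.40)/2 = 1.275 → q = 2.6×3.935×1.275 = 13.04 ft³/s
Panel 4-5: Δb = 6.7 ft, d̄ = (4.08+3.94)/2 = 4.01, v̄ = (1.40+1.24)/2 = 1.32 → q = 6.7×4.01×1.32 = 35.46 ft³/s
Panel 5-6: Δb = 4.7 ft, d̄ = (3.94+0.00)/2 = 1.97, v̄ = (1.24+0.00)/2 = 0.62 → q = 4.7×1.97×0.62 = 5.741 ft³/s
Q = Σ q = 71.56 ft³/s

71.6 ft³/s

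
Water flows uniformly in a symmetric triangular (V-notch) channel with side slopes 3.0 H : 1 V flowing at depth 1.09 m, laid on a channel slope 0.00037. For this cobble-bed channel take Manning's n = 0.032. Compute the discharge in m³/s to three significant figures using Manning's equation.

A = z·y² = 3.0×1.09² = 3.564 m²
P = 2y√(1+z²) = 2×1.09×√(1+3.0²) = 6.894 m
R = A/P = 3.564/6.894 = 0.5170 m
Q = (1/n)·A·R^(2/3)·S^(1/2) = (1/0.032) × 3.564 × 0.5170^(2/3) × 0.00037^(1/2) = 1.380 m³/s

1.38 m³/s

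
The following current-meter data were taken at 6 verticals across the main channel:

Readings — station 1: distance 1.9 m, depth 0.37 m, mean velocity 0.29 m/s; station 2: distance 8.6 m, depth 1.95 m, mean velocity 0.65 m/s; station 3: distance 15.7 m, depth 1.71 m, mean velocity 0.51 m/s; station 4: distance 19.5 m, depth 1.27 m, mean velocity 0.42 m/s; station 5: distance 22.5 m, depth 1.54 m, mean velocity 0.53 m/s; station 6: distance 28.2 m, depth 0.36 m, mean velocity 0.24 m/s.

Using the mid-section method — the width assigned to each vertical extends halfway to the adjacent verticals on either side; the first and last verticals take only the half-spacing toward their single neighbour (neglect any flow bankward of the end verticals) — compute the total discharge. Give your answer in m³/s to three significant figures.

w_1 = (8.6 − 1.9)/2 = 3.35 m; q_1 = 0.29 × 0.37 × 3.35 = 0.3595 m³/s
w_2 = (15.7 − 1.9)/2 = 6.9 m; q_2 = 0.65 × 1.95 × 6.9 = 8.746 m³/s
w_3 = (19.5 − 8.6)/2 = 5.45 m; q_3 = 0.51 × 1.71 × 5.45 = 4.753 m³/s
w_4 = (22.5 − 15.7)/2 = 3.4 m; q_4 = 0.42 × 1.27 × 3.4 = 1.814 m³/s
w_5 = (28.2 − 19.5)/2 = 4.35 m; q_5 = 0.53 × 1.54 × 4.35 = 3.550 m³/s
w_6 = (28.2 − 22.5)/2 = 2.85 m; q_6 = 0.24 × 0.36 × 2.85 = 0.2462 m³/s
Q = Σ qᵢ = 19.47 m³/s

19.5 m³/s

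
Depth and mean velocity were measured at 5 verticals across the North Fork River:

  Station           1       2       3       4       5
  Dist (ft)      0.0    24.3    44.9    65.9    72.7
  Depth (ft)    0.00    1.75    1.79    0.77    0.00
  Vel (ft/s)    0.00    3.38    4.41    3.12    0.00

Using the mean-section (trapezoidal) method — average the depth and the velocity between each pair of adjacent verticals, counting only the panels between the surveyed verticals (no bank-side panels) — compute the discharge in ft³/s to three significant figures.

283 ft³/s

Panel 1-2: Δb = 24.3 ft, d̄ = (0.00+1.75)/2 = 0.875, v̄ = (0.00+3.38)/2 = 1.69 → q = 24.3×0.875×1.69 = 35.93 ft³/s
Panel 2-3: Δb = 20.6 ft, d̄ = (1.75+1.79)/2 = 1.77, v̄ = (3.38+4.41)/2 = 3.895 → q = 20.6×1.77×3.895 = 142.0 ft³/s
Panel 3-4: Δb = 21 ft, d̄ = (1.79+0.77)/2 = 1.28, v̄ = (4.41+3.12)/2 = 3.765 → q = 21×1.28×3.765 = 101.2 ft³/s
Panel 4-5: Δb = 6.8 ft, d̄ = (0.77+0.00)/2 = 0.385, v̄ = (3.12+0.00)/2 = 1.56 → q = 6.8×0.385×1.56 = 4.084 ft³/s
Q = Σ q = 283.2 ft³/s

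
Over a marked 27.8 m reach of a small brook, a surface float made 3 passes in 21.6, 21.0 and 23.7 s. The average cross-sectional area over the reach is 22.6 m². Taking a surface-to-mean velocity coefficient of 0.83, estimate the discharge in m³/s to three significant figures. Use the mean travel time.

23.6 m³/s

t̄ = (21.6 + 21.0 + 23.7) / 3 = 22.1 s
v_surface = L / t̄ = 27.8 / 22.1 = 1.258 m/s
v_mean = 0.83 × 1.258 = 1.044 m/s
Q = A × v_mean = 22.6 × 1.044 = 23.60 m³/s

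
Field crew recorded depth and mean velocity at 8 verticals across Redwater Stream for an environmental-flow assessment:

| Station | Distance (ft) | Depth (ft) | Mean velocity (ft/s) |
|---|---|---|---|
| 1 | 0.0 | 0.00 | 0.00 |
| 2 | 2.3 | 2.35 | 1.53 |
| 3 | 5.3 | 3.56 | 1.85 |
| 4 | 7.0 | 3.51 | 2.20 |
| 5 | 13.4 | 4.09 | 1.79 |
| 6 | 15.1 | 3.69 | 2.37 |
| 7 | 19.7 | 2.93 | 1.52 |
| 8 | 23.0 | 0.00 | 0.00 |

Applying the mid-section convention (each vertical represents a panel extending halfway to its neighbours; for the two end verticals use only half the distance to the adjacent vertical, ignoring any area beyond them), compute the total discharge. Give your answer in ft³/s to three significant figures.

131 ft³/s

w_2 = (5.3 − 0.0)/2 = 2.65 ft; q_2 = 1.53 × 2.35 × 2.65 = 9.528 ft³/s
w_3 = (7.0 − 2.3)/2 = 2.35 ft; q_3 = 1.85 × 3.56 × 2.35 = 15.48 ft³/s
w_4 = (13.4 − 5.3)/2 = 4.05 ft; q_4 = 2.20 × 3.51 × 4.05 = 31.27 ft³/s
w_5 = (15.1 − 7.0)/2 = 4.05 ft; q_5 = 1.79 × 4.09 × 4.05 = 29.65 ft³/s
w_6 = (19.7 − 13.4)/2 = 3.15 ft; q_6 = 2.37 × 3.69 × 3.15 = 27.55 ft³/s
w_7 = (23.0 − 15.1)/2 = 3.95 ft; q_7 = 1.52 × 2.93 × 3.95 = 17.59 ft³/s
Stations 1, 8 contribute zero (depth or velocity is 0).
Q = Σ qᵢ = 131.1 ft³/s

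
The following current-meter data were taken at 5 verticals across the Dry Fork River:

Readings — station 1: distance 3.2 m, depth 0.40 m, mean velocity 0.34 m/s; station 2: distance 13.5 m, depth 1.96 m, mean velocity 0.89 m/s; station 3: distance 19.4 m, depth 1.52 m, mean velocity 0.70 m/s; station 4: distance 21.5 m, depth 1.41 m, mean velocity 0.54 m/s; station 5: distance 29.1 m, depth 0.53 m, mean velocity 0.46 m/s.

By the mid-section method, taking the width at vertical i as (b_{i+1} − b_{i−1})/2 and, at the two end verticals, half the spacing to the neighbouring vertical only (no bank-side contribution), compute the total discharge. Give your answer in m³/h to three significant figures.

85300 m³/h

w_1 = (13.5 − 3.2)/2 = 5.15 m; q_1 = 0.34 × 0.40 × 5.15 = 0.7004 m³/s
w_2 = (19.4 − 3.2)/2 = 8.1 m; q_2 = 0.89 × 1.96 × 8.1 = 14.13 m³/s
w_3 = (21.5 − 13.5)/2 = 4 m; q_3 = 0.70 × 1.52 × 4 = 4.256 m³/s
w_4 = (29.1 − 19.4)/2 = 4.85 m; q_4 = 0.54 × 1.41 × 4.85 = 3.693 m³/s
w_5 = (29.1 − 21.5)/2 = 3.8 m; q_5 = 0.46 × 0.53 × 3.8 = 0.9264 m³/s
Q = Σ qᵢ = 23.71 m³/s
= 23.71 × 3600 = 85340 m³/h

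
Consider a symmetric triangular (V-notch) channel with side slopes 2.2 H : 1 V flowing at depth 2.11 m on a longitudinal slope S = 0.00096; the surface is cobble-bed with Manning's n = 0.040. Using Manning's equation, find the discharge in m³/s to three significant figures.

A = z·y² = 2.2×2.11² = 9.795 m²
P = 2y√(1+z²) = 2×2.11×√(1+2.2²) = 10.20 m
R = A/P = 9.795/10.20 = 0.9604 m
Q = (1/n)·A·R^(2/3)·S^(1/2) = (1/0.040) × 9.795 × 0.9604^(2/3) × 0.00096^(1/2) = 7.385 m³/s

7.39 m³/s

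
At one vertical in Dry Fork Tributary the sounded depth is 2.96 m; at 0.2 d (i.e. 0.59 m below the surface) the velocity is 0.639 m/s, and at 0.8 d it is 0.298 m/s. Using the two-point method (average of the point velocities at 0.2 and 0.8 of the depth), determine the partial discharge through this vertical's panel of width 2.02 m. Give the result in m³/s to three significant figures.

v̄ = (0.639 + 0.298) / 2 = 0.4685 m/s
q = v̄ × d × w = 0.4685 × 2.96 × 2.02 = 2.801 m³/s

2.80 m³/s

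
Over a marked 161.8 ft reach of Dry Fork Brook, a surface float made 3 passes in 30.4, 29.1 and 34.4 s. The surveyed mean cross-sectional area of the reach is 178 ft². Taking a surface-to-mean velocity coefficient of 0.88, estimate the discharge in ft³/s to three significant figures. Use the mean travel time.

810 ft³/s

t̄ = (30.4 + 29.1 + 34.4) / 3 = 31.3 s
v_surface = L / t̄ = 161.8 / 31.3 = 5.169 ft/s
v_mean = 0.88 × 5.169 = 4.549 ft/s
Q = A × v_mean = 178 × 4.549 = 809.7 ft³/s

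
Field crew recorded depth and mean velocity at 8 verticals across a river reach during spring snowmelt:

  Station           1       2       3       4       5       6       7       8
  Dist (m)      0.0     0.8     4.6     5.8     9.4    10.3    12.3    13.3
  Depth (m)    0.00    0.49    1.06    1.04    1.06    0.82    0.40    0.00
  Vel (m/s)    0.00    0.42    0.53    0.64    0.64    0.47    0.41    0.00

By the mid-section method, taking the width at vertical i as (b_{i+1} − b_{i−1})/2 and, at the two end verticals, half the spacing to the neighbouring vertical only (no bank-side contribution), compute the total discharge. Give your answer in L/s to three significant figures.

w_2 = (4.6 − 0.0)/2 = 2.3 m; q_2 = 0.42 × 0.49 × 2.3 = 0.4733 m³/s
w_3 = (5.8 − 0.8)/2 = 2.5 m; q_3 = 0.53 × 1.06 × 2.5 = 1.405 m³/s
w_4 = (9.4 − 4.6)/2 = 2.4 m; q_4 = 0.64 × 1.04 × 2.4 = 1.597 m³/s
w_5 = (10.3 − 5.8)/2 = 2.25 m; q_5 = 0.64 × 1.06 × 2.25 = 1.526 m³/s
w_6 = (12.3 − 9.4)/2 = 1.45 m; q_6 = 0.47 × 0.82 × 1.45 = 0.5588 m³/s
w_7 = (13.3 − 10.3)/2 = 1.5 m; q_7 = 0.41 × 0.40 × 1.5 = 0.2460 m³/s
Stations 1, 8 contribute zero (depth or velocity is 0).
Q = Σ qᵢ = 5.807 m³/s
= 5.807 × 1000 = 5807 L/s

5810 L/s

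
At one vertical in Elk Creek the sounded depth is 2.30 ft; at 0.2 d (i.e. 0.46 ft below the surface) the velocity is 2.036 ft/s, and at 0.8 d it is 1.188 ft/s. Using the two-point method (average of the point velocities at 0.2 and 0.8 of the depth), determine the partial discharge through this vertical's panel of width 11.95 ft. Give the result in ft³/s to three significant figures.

44.3 ft³/s

v̄ = (2.036 + 1.188) / 2 = 1.612 ft/s
q = v̄ × d × w = 1.612 × 2.30 × 11.95 = 44.31 ft³/s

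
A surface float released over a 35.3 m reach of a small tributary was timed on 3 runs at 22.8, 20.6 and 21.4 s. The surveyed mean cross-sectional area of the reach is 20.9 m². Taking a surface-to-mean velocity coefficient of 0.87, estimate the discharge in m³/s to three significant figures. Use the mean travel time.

29.7 m³/s

t̄ = (22.8 + 20.6 + 21.4) / 3 = 21.6 s
v_surface = L / t̄ = 35.3 / 21.6 = 1.634 m/s
v_mean = 0.87 × 1.634 = 1.422 m/s
Q = A × v_mean = 20.9 × 1.422 = 29.72 m³/s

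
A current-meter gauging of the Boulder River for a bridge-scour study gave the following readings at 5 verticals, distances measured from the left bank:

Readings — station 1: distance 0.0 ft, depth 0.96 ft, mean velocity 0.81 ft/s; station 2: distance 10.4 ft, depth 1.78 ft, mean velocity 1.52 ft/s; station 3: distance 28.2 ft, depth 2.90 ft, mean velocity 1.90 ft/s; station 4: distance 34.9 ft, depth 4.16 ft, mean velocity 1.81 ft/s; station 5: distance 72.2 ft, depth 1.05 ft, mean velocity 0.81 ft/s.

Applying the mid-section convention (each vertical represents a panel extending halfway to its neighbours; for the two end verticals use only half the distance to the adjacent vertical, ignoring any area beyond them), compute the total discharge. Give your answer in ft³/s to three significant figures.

291 ft³/s

w_1 = (10.4 − 0.0)/2 = 5.2 ft; q_1 = 0.81 × 0.96 × 5.2 = 4.044 ft³/s
w_2 = (28.2 − 0.0)/2 = 14.1 ft; q_2 = 1.52 × 1.78 × 14.1 = 38.15 ft³/s
w_3 = (34.9 − 10.4)/2 = 12.25 ft; q_3 = 1.90 × 2.90 × 12.25 = 67.50 ft³/s
w_4 = (72.2 − 28.2)/2 = 22 ft; q_4 = 1.81 × 4.16 × 22 = 165.7 ft³/s
w_5 = (72.2 − 34.9)/2 = 18.65 ft; q_5 = 0.81 × 1.05 × 18.65 = 15.86 ft³/s
Q = Σ qᵢ = 291.2 ft³/s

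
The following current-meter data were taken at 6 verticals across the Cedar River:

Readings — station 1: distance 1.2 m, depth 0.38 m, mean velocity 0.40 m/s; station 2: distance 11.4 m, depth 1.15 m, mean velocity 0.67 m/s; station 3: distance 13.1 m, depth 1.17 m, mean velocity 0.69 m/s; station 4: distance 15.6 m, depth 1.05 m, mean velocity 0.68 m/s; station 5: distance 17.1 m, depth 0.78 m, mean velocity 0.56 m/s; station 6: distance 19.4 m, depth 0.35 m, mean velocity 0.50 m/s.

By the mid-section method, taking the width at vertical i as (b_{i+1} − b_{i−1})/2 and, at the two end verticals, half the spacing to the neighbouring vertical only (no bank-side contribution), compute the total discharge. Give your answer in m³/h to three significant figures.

34300 m³/h

w_1 = (11.4 − 1.2)/2 = 5.1 m; q_1 = 0.40 × 0.38 × 5.1 = 0.7752 m³/s
w_2 = (13.1 − 1.2)/2 = 5.95 m; q_2 = 0.67 × 1.15 × 5.95 = 4.584 m³/s
w_3 = (15.6 − 11.4)/2 = 2.1 m; q_3 = 0.69 × 1.17 × 2.1 = 1.695 m³/s
w_4 = (17.1 − 13.1)/2 = 2 m; q_4 = 0.68 × 1.05 × 2 = 1.428 m³/s
w_5 = (19.4 − 15.6)/2 = 1.9 m; q_5 = 0.56 × 0.78 × 1.9 = 0.8299 m³/s
w_6 = (19.4 − 17.1)/2 = 1.15 m; q_6 = 0.50 × 0.35 × 1.15 = 0.2013 m³/s
Q = Σ qᵢ = 9.514 m³/s
= 9.514 × 3600 = 34250 m³/h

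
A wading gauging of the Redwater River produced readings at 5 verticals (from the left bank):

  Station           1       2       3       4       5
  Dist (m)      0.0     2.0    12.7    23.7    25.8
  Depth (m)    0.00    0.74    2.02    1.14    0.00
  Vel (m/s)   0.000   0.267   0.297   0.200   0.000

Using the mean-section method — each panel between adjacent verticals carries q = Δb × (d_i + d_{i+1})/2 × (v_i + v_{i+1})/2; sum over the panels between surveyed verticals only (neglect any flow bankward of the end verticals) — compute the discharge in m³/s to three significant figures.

8.70 m³/s

Panel 1-2: Δb = 2 m, d̄ = (0.00+0.74)/2 = 0.37, v̄ = (0.000+0.267)/2 = 0.1335 → q = 2×0.37×0.1335 = 0.09879 m³/s
Panel 2-3: Δb = 10.7 m, d̄ = (0.74+2.02)/2 = 1.38, v̄ = (0.267+0.297)/2 = 0.282 → q = 10.7×1.38×0.282 = 4.164 m³/s
Panel 3-4: Δb = 11 m, d̄ = (2.02+1.14)/2 = 1.58, v̄ = (0.297+0.200)/2 = 0.2485 → q = 11×1.58×0.2485 = 4.319 m³/s
Panel 4-5: Δb = 2.1 m, d̄ = (1.14+0.00)/2 = 0.57, v̄ = (0.200+0.000)/2 = 0.1 → q = 2.1×0.57×0.1 = 0.1197 m³/s
Q = Σ q = 8.701 m³/s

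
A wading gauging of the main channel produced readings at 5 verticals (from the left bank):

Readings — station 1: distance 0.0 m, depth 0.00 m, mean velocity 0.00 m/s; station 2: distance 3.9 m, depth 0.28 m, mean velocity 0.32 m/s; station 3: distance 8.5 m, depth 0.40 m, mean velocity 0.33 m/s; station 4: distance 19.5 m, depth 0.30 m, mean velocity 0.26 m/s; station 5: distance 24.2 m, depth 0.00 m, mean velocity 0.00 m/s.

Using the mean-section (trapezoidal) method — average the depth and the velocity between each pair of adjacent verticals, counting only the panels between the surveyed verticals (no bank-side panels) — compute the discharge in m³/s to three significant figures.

1.82 m³/s

Panel 1-2: Δb = 3.9 m, d̄ = (0.00+0.28)/2 = 0.14, v̄ = (0.00+0.32)/2 = 0.16 → q = 3.9×0.14×0.16 = 0.08736 m³/s
Panel 2-3: Δb = 4.6 m, d̄ = (0.28+0.40)/2 = 0.34, v̄ = (0.32+0.33)/2 = 0.325 → q = 4.6×0.34×0.325 = 0.5083 m³/s
Panel 3-4: Δb = 11 m, d̄ = (0.40+0.30)/2 = 0.35, v̄ = (0.33+0.26)/2 = 0.295 → q = 11×0.35×0.295 = 1.136 m³/s
Panel 4-5: Δb = 4.7 m, d̄ = (0.30+0.00)/2 = 0.15, v̄ = (0.26+0.00)/2 = 0.13 → q = 4.7×0.15×0.13 = 0.09165 m³/s
Q = Σ q = 1.823 m³/s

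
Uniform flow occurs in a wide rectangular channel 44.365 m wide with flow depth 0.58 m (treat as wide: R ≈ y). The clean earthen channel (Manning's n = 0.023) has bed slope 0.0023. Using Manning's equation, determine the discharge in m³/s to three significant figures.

A = b·y = 44.365 × 0.58 = 25.73 m²
Wide channel: R ≈ y = 0.58 m
Q = (1/n)·A·R^(2/3)·S^(1/2) = (1/0.023) × 25.73 × 0.5800^(2/3) × 0.0023^(1/2) = 37.32 m³/s

37.3 m³/s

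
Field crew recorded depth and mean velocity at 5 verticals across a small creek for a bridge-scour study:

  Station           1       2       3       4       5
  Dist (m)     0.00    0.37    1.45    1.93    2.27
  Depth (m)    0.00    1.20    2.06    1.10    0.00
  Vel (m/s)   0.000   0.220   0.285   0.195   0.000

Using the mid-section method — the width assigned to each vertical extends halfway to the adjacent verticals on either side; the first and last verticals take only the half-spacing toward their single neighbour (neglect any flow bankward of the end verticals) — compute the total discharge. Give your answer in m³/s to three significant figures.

w_2 = (1.45 − 0.00)/2 = 0.725 m; q_2 = 0.220 × 1.20 × 0.725 = 0.1914 m³/s
w_3 = (1.93 − 0.37)/2 = 0.78 m; q_3 = 0.285 × 2.06 × 0.78 = 0.4579 m³/s
w_4 = (2.27 − 1.45)/2 = 0.41 m; q_4 = 0.195 × 1.10 × 0.41 = 0.08795 m³/s
Stations 1, 5 contribute zero (depth or velocity is 0).
Q = Σ qᵢ = 0.7373 m³/s

0.737 m³/s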